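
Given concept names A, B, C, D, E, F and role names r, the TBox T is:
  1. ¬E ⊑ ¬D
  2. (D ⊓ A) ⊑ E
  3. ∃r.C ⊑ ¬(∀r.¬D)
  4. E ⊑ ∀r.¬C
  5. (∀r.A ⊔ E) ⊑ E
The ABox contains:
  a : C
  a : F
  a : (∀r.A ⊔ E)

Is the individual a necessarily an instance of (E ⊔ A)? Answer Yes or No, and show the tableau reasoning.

Yes

1. a : (E ⊔ A)?  L(a) = {C, F, (∀r.A ⊔ E)} ∪ {(¬E ⊓ ¬A)}
   clash {E, ¬E} at a — a ∈ (E ⊔ A)
2. Hence a : (E ⊔ A): entailed.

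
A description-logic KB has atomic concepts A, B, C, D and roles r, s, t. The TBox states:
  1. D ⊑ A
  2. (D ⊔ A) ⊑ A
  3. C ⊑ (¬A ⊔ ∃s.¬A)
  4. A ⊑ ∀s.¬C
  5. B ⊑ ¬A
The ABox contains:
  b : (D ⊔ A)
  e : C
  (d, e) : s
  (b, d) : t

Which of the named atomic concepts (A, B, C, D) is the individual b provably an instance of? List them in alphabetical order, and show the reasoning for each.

1. b : A?  L(b) = {(D ⊔ A)} ∪ {¬A}
   clash {A, ¬A} at b — b ∈ A
2. b : B?  L(b) = {(D ⊔ A)} ∪ {¬B}
   apply at b: (D ⊔ A)⊑A
   open: L(b) ⊇ {A, D, ¬B, ¬C, ∀s.¬C} — b ∉ B possible
3. b : C?  L(b) = {(D ⊔ A)} ∪ {¬C}
   apply at b: (D ⊔ A)⊑A
   open: L(b) ⊇ {A, D, ¬B, ¬C, ∀s.¬C} — b ∉ C possible
4. b : D?  L(b) = {(D ⊔ A)} ∪ {¬D}
   apply at b: (D ⊔ A)⊑A
   open: L(b) ⊇ {A, ¬B, ¬C, ¬D, ∀s.¬C} — b ∉ D possible
5. Entailed for b: {A}

{A}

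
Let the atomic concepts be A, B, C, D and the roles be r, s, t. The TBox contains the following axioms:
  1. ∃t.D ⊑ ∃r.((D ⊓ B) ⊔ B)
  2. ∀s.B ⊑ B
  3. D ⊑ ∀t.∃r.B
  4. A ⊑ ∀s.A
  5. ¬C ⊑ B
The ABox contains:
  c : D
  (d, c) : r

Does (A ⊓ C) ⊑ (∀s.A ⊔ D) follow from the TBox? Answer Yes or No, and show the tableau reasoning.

1. (A ⊓ C) ⊑ (∀s.A ⊔ D)  ⇔  ((A ⊓ C) ⊓ (∃s.¬A ⊓ ¬D)) unsat w.r.t. T
   all branches close; clash {A, ¬A} at an ∃-successor
2. Hence (A ⊓ C) ⊑ (∀s.A ⊔ D): entailed.

Yes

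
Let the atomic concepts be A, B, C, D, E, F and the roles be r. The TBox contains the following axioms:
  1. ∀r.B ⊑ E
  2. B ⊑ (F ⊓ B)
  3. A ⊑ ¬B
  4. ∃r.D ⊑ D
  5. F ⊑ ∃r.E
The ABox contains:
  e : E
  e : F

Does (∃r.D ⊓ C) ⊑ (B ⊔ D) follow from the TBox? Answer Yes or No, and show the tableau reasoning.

1. (∃r.D ⊓ C) ⊑ (B ⊔ D)  ⇔  ((∃r.D ⊓ C) ⊓ (¬B ⊓ ¬D)) unsat w.r.t. T
   all branches close; clash {D, ¬D} at x₀
2. Hence (∃r.D ⊓ C) ⊑ (B ⊔ D): entailed.

Yes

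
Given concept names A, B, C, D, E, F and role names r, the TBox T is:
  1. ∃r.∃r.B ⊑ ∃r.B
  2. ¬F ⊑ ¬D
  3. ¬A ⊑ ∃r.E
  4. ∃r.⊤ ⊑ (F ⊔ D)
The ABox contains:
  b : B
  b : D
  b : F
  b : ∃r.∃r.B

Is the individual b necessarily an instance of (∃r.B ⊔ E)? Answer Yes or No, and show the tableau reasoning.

Yes

1. b : (∃r.B ⊔ E)?  L(b) = {B, D, F, ∃r.∃r.B} ∪ {(∀r.¬B ⊓ ¬E)}
   clash {B, ¬B} at an ∃-successor — b ∈ (∃r.B ⊔ E)
2. Hence b : (∃r.B ⊔ E): entailed.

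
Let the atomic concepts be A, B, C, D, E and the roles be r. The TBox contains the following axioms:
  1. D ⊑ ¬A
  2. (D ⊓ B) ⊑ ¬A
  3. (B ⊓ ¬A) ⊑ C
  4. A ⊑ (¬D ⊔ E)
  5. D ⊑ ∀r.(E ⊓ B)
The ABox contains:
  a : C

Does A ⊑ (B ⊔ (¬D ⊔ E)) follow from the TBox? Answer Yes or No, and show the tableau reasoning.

Yes

1. A ⊑ (B ⊔ (¬D ⊔ E))  ⇔  (A ⊓ (¬B ⊓ (D ⊓ ¬E))) unsat w.r.t. T
   all branches close; clash {A, ¬A} at x₀
2. Hence A ⊑ (B ⊔ (¬D ⊔ E)): entailed.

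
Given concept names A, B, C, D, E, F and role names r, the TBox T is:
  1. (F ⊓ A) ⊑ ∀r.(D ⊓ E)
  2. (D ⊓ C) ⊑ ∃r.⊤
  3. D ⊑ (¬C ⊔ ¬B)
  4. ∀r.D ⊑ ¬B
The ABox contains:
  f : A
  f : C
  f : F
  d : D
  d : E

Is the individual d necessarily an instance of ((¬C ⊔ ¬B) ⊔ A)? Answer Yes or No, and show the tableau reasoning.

Yes

1. d : ((¬C ⊔ ¬B) ⊔ A)?  L(d) = {D, E} ∪ {((C ⊓ B) ⊓ ¬A)}
   clash {B, ¬B} at d — d ∈ ((¬C ⊔ ¬B) ⊔ A)
2. Hence d : ((¬C ⊔ ¬B) ⊔ A): entailed.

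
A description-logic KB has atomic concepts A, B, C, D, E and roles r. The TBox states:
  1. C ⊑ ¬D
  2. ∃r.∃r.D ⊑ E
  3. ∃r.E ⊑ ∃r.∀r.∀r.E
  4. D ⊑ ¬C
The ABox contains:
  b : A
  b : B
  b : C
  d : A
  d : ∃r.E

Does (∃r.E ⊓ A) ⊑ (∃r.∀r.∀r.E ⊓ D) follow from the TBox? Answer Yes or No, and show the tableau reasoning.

No

1. (∃r.E ⊓ A) ⊑ (∃r.∀r.∀r.E ⊓ D)  ⇔  ((∃r.E ⊓ A) ⊓ (∀r.∃r.∃r.¬E ⊔ ¬D)) unsat w.r.t. T
   apply at x₀: ∃r.E⊑∃r.∀r.∀r.E
   open: L(x₀) ⊇ {A, ¬C, ¬D, ∀r.∀r.¬D, ∃r.E, …} (+ ∃-successors)
2. Hence (∃r.E ⊓ A) ⊑ (∃r.∀r.∀r.E ⊓ D): not entailed.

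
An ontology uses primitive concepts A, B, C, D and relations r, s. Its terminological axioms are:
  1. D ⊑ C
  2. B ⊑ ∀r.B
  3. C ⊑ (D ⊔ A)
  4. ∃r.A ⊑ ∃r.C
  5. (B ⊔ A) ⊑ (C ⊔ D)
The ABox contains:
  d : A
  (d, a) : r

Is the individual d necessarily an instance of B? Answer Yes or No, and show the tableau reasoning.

No

1. d : B?  L(d) = {A} ∪ {¬B}
   open: L(d) ⊇ {A, C, ¬B, ¬D, ∀r.¬A} — d ∉ B possible
2. Hence d : B: not entailed.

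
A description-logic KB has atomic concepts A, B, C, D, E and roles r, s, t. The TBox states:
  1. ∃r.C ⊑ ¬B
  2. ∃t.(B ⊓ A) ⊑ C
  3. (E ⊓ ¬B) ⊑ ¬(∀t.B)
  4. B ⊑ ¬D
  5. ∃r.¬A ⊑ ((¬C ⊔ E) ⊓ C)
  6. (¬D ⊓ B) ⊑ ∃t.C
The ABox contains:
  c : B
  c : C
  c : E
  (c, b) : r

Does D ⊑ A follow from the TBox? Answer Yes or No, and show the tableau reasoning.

No

1. D ⊑ A  ⇔  (D ⊓ ¬A) unsat w.r.t. T
   open: L(x₀) ⊇ {D, ¬A, ¬B, ¬E, ∀r.A, …}
2. Hence D ⊑ A: not entailed.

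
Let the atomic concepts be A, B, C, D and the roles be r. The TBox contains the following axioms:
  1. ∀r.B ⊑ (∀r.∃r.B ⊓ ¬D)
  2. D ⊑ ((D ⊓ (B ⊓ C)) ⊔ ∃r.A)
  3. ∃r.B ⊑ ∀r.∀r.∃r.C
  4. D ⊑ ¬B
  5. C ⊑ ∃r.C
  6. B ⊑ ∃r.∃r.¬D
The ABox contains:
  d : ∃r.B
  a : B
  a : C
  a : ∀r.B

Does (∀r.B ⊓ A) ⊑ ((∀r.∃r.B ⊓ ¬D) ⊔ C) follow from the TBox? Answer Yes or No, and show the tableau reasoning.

1. (∀r.B ⊓ A) ⊑ ((∀r.∃r.B ⊓ ¬D) ⊔ C)  ⇔  ((∀r.B ⊓ A) ⊓ ((∃r.∀r.¬B ⊔ D) ⊓ ¬C)) unsat w.r.t. T
   all branches close; clash {D, ¬D} at x₀
2. Hence (∀r.B ⊓ A) ⊑ ((∀r.∃r.B ⊓ ¬D) ⊔ C): entailed.

Yes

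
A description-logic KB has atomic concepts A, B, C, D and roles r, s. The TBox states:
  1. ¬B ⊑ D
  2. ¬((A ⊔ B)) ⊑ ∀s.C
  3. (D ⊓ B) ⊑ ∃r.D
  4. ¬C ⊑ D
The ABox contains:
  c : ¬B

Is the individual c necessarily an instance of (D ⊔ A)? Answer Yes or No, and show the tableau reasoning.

Yes

1. c : (D ⊔ A)?  L(c) = {¬B} ∪ {(¬D ⊓ ¬A)}
   clash {D, ¬D} at c — c ∈ (D ⊔ A)
2. Hence c : (D ⊔ A): entailed.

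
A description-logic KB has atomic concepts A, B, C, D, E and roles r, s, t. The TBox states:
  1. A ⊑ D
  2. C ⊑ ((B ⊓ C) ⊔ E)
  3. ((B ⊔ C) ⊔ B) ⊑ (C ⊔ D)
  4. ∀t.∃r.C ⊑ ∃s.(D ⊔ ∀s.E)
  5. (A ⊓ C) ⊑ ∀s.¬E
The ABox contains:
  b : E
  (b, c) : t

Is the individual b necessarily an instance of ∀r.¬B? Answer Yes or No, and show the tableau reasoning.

1. b : ∀r.¬B?  L(b) = {E} ∪ {∃r.B}
   open: L(b) ⊇ {E, ¬A, ¬B, ¬C, ∃r.B, …} (+ ∃-successors) — b ∉ ∀r.¬B possible
2. Hence b : ∀r.¬B: not entailed.

No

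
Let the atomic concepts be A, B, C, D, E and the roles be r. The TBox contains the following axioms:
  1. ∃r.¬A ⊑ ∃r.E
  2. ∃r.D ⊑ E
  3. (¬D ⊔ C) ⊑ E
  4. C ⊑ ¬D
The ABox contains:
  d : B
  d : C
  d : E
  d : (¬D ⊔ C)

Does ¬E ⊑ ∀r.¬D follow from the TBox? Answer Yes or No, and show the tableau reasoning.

1. ¬E ⊑ ∀r.¬D  ⇔  (¬E ⊓ ∃r.D) unsat w.r.t. T
   all branches close; clash {E, ¬E} at x₀
2. Hence ¬E ⊑ ∀r.¬D: entailed.

Yes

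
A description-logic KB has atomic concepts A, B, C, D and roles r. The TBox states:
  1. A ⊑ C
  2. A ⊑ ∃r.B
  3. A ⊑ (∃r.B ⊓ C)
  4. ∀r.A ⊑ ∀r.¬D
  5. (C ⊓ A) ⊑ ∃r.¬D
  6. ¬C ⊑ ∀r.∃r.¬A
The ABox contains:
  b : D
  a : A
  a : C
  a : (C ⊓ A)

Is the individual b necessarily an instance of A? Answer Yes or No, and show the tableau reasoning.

1. b : A?  L(b) = {D} ∪ {¬A}
   open: L(b) ⊇ {C, D, ¬A, ∃r.¬A} (+ ∃-successors) — b ∉ A possible
2. Hence b : A: not entailed.

No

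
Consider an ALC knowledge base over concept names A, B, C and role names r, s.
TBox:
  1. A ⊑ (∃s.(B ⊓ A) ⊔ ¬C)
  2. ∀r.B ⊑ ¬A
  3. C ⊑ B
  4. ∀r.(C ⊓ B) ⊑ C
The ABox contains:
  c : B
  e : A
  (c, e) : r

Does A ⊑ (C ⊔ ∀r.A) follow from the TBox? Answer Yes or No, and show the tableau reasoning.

No

1. A ⊑ (C ⊔ ∀r.A)  ⇔  (A ⊓ (¬C ⊓ ∃r.¬A)) unsat w.r.t. T
   apply at x₀: A⊑(∃s.(B ⊓ A) ⊔ ¬C)
   open: L(x₀) ⊇ {A, ¬C, ∃r.(¬C ⊔ ¬B), ∃r.¬A, ∃r.¬B} (+ ∃-successors)
2. Hence A ⊑ (C ⊔ ∀r.A): not entailed.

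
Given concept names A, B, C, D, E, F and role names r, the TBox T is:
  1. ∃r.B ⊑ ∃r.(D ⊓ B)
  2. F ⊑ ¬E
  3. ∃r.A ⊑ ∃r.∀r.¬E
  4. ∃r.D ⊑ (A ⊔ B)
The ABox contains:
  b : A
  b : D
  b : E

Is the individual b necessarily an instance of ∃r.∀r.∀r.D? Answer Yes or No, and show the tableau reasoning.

No

1. b : ∃r.∀r.∀r.D?  L(b) = {A, D, E} ∪ {∀r.∃r.∃r.¬D}
   open: L(b) ⊇ {A, D, E, ¬F, ∀r.¬A, …} — b ∉ ∃r.∀r.∀r.D possible
2. Hence b : ∃r.∀r.∀r.D: not entailed.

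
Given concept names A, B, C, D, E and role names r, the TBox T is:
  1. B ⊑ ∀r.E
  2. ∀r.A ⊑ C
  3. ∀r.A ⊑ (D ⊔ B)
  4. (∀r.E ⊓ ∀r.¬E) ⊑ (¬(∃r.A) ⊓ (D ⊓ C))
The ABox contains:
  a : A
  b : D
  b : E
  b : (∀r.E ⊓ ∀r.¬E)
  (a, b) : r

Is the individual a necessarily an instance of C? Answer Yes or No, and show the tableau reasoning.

No

1. a : C?  L(a) = {A} ∪ {¬C}
   open: L(a) ⊇ {A, ¬B, ¬C, ∃r.¬A, ∃r.¬E} (+ ∃-successors) — a ∉ C possible
2. Hence a : C: not entailed.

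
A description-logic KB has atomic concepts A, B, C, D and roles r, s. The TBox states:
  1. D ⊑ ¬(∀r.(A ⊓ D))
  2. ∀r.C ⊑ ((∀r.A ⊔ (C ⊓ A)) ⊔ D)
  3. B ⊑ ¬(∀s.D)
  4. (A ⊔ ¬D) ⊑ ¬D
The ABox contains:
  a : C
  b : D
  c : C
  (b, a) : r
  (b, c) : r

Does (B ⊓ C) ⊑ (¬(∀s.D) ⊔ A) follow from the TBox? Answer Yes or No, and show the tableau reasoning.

Yes

1. (B ⊓ C) ⊑ (¬(∀s.D) ⊔ A)  ⇔  ((B ⊓ C) ⊓ (∀s.D ⊓ ¬A)) unsat w.r.t. T
   all branches close; clash {D, ¬D} at x₀
2. Hence (B ⊓ C) ⊑ (¬(∀s.D) ⊔ A): entailed.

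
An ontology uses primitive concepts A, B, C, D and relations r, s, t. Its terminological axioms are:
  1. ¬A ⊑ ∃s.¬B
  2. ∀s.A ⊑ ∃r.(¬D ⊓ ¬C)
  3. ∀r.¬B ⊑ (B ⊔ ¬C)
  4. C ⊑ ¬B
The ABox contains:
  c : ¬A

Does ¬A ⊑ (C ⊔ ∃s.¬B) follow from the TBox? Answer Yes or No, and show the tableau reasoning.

Yes

1. ¬A ⊑ (C ⊔ ∃s.¬B)  ⇔  (¬A ⊓ (¬C ⊓ ∀s.B)) unsat w.r.t. T
   all branches close; clash {B, ¬B} at an ∃-successor
2. Hence ¬A ⊑ (C ⊔ ∃s.¬B): entailed.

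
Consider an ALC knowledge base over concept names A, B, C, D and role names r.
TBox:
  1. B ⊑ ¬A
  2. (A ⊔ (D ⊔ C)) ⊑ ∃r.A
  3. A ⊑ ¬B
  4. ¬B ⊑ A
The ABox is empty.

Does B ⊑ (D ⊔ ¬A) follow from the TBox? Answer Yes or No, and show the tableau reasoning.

Yes

1. B ⊑ (D ⊔ ¬A)  ⇔  (B ⊓ (¬D ⊓ A)) unsat w.r.t. T
   all branches close; clash {B, ¬B} at x₀
2. Hence B ⊑ (D ⊔ ¬A): entailed.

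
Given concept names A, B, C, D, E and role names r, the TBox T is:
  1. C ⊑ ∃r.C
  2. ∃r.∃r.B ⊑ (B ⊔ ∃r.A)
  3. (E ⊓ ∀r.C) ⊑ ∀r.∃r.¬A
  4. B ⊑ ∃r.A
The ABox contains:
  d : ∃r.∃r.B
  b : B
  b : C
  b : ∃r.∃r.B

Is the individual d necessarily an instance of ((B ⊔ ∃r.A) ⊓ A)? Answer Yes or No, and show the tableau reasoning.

No

1. d : ((B ⊔ ∃r.A) ⊓ A)?  L(d) = {∃r.∃r.B} ∪ {((¬B ⊓ ∀r.¬A) ⊔ ¬A)}
   apply at d: ∃r.∃r.B⊑(B ⊔ ∃r.A)
   open: L(d) ⊇ {¬A, ¬B, ¬C, ¬E, ∃r.A, …} (+ ∃-successors) — d ∉ ((B ⊔ ∃r.A) ⊓ A) possible
2. Hence d : ((B ⊔ ∃r.A) ⊓ A): not entailed.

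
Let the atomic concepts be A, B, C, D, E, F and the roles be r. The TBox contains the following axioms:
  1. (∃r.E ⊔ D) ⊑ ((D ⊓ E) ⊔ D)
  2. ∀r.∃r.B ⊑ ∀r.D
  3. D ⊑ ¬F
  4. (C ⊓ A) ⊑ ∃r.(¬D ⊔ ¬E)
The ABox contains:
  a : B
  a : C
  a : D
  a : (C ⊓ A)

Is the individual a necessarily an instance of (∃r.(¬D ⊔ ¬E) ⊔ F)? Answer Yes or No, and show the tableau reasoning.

Yes

1. a : (∃r.(¬D ⊔ ¬E) ⊔ F)?  L(a) = {B, C, D, (C ⊓ A)} ∪ {(∀r.(D ⊓ E) ⊓ ¬F)}
   clash {E, ¬E} at an ∃-successor — a ∈ (∃r.(¬D ⊔ ¬E) ⊔ F)
2. Hence a : (∃r.(¬D ⊔ ¬E) ⊔ F): entailed.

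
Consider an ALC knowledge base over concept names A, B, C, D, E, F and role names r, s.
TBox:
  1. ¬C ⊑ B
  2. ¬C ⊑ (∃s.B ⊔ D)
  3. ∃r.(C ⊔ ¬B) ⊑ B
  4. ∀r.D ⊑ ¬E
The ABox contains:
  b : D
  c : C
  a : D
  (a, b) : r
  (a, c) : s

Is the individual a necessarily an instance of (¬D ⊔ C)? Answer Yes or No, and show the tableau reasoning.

1. a : (¬D ⊔ C)?  L(a) = {D} ∪ {(D ⊓ ¬C)}
   apply at a: ¬C⊑B; ¬C⊑(∃s.B ⊔ D)
   open: L(a) ⊇ {B, D, ¬C, ∃r.¬D} (+ ∃-successors) — a ∉ (¬D ⊔ C) possible
2. Hence a : (¬D ⊔ C): not entailed.

No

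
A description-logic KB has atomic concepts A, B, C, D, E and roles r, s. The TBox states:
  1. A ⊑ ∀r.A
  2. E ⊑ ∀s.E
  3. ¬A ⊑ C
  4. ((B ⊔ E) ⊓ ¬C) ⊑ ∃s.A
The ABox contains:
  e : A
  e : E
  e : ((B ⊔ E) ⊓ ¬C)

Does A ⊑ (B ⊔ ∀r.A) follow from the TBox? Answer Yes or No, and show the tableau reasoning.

Yes

1. A ⊑ (B ⊔ ∀r.A)  ⇔  (A ⊓ (¬B ⊓ ∃r.¬A)) unsat w.r.t. T
   all branches close; clash {A, ¬A} at an ∃-successor
2. Hence A ⊑ (B ⊔ ∀r.A): entailed.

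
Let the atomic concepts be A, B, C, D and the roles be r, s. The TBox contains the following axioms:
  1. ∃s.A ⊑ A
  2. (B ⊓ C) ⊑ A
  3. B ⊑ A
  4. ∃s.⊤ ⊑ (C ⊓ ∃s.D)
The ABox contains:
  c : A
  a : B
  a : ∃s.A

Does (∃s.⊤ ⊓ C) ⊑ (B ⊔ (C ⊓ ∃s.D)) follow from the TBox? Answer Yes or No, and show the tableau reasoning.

1. (∃s.⊤ ⊓ C) ⊑ (B ⊔ (C ⊓ ∃s.D))  ⇔  ((∃s.⊤ ⊓ C) ⊓ (¬B ⊓ (¬C ⊔ ∀s.¬D))) unsat w.r.t. T
   all branches close; clash {D, ¬D} at an ∃-successor
2. Hence (∃s.⊤ ⊓ C) ⊑ (B ⊔ (C ⊓ ∃s.D)): entailed.

Yes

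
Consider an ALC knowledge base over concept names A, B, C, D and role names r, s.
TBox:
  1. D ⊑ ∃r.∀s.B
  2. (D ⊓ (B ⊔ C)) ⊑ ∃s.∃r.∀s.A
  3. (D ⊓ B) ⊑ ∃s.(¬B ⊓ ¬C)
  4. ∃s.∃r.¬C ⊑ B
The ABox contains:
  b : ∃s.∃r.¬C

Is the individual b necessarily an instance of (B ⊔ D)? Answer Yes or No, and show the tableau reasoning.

Yes

1. b : (B ⊔ D)?  L(b) = {∃s.∃r.¬C} ∪ {(¬B ⊓ ¬D)}
   clash {B, ¬B} at b — b ∈ (B ⊔ D)
2. Hence b : (B ⊔ D): entailed.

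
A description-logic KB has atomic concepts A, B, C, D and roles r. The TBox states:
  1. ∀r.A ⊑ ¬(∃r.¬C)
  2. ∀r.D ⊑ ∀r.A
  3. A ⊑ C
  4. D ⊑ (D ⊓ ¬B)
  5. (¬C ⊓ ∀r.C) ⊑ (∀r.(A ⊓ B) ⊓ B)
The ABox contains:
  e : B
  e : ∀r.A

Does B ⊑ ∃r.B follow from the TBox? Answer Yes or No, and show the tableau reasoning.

No

1. B ⊑ ∃r.B  ⇔  (B ⊓ ∀r.¬B) unsat w.r.t. T
   open: L(x₀) ⊇ {B, C, ¬A, ¬D, ∀r.¬B, …} (+ ∃-successors)
2. Hence B ⊑ ∃r.B: not entailed.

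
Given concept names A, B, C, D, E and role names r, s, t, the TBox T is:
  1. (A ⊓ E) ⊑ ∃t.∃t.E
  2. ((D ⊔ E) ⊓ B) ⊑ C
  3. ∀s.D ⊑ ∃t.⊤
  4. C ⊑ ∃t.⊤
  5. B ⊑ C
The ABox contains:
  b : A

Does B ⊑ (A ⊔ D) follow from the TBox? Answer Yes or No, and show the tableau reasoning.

No

1. B ⊑ (A ⊔ D)  ⇔  (B ⊓ (¬A ⊓ ¬D)) unsat w.r.t. T
   apply at x₀: B⊑C
   open: L(x₀) ⊇ {B, C, ¬A, ¬D, ∃t.⊤} (+ ∃-successors)
2. Hence B ⊑ (A ⊔ D): not entailed.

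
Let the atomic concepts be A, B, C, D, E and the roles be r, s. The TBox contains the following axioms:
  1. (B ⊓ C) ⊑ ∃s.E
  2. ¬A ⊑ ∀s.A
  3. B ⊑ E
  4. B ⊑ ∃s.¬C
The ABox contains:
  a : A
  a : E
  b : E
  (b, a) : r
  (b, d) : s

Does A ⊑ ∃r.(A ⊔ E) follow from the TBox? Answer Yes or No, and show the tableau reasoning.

No

1. A ⊑ ∃r.(A ⊔ E)  ⇔  (A ⊓ ∀r.(¬A ⊓ ¬E)) unsat w.r.t. T
   open: L(x₀) ⊇ {A, ¬B, ∀r.(¬A ⊓ ¬E)}
2. Hence A ⊑ ∃r.(A ⊔ E): not entailed.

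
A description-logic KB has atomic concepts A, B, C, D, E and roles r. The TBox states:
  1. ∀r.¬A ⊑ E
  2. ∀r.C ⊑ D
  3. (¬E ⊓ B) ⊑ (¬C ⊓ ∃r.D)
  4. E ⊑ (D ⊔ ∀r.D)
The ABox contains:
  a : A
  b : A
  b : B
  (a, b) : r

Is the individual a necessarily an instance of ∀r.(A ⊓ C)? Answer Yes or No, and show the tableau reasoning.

1. a : ∀r.(A ⊓ C)?  L(a) = {A} ∪ {∃r.(¬A ⊔ ¬C)}
   open: L(a) ⊇ {A, D, E, ∃r.(¬A ⊔ ¬C), ∃r.A} (+ ∃-successors) — a ∉ ∀r.(A ⊓ C) possible
2. Hence a : ∀r.(A ⊓ C): not entailed.

No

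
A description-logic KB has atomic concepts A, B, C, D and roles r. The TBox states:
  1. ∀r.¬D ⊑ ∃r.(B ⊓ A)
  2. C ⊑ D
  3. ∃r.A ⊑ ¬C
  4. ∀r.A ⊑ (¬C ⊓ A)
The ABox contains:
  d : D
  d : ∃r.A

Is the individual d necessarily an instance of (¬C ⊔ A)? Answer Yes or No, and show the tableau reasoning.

Yes

1. d : (¬C ⊔ A)?  L(d) = {D, ∃r.A} ∪ {(C ⊓ ¬A)}
   clash {C, ¬C} at d — d ∈ (¬C ⊔ A)
2. Hence d : (¬C ⊔ A): entailed.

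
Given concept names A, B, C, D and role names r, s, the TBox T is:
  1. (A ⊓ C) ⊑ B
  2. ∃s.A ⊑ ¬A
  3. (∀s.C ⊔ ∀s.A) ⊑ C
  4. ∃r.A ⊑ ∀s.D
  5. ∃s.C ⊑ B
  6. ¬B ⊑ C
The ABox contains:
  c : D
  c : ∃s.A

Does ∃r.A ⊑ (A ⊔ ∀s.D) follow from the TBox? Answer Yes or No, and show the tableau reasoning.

1. ∃r.A ⊑ (A ⊔ ∀s.D)  ⇔  (∃r.A ⊓ (¬A ⊓ ∃s.¬D)) unsat w.r.t. T
   all branches close; clash {D, ¬D} at an ∃-successor
2. Hence ∃r.A ⊑ (A ⊔ ∀s.D): entailed.

Yes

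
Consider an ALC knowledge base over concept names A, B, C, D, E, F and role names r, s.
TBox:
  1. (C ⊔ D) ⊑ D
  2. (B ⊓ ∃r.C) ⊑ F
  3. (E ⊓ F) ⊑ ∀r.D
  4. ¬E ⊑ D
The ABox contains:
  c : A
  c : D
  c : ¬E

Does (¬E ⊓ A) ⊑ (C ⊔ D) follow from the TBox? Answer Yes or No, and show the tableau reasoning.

Yes

1. (¬E ⊓ A) ⊑ (C ⊔ D)  ⇔  ((¬E ⊓ A) ⊓ (¬C ⊓ ¬D)) unsat w.r.t. T
   all branches close; clash {D, ¬D} at x₀
2. Hence (¬E ⊓ A) ⊑ (C ⊔ D): entailed.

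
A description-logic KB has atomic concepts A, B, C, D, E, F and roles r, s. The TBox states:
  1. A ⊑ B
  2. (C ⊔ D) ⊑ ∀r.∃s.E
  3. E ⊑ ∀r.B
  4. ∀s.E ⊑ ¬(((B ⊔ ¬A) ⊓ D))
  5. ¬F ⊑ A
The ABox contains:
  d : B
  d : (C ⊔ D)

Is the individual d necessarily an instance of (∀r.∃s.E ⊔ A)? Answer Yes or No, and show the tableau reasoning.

Yes

1. d : (∀r.∃s.E ⊔ A)?  L(d) = {B, (C ⊔ D)} ∪ {(∃r.∀s.¬E ⊓ ¬A)}
   clash {A, ¬A} at d — d ∈ (∀r.∃s.E ⊔ A)
2. Hence d : (∀r.∃s.E ⊔ A): entailed.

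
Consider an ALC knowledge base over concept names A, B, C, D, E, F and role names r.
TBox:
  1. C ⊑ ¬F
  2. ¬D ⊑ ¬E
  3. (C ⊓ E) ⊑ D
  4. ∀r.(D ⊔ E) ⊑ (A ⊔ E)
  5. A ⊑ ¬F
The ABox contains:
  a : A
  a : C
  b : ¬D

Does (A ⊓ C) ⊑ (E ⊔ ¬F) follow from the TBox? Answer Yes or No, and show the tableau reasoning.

1. (A ⊓ C) ⊑ (E ⊔ ¬F)  ⇔  ((A ⊓ C) ⊓ (¬E ⊓ F)) unsat w.r.t. T
   all branches close; clash {F, ¬F} at x₀
2. Hence (A ⊓ C) ⊑ (E ⊔ ¬F): entailed.

Yes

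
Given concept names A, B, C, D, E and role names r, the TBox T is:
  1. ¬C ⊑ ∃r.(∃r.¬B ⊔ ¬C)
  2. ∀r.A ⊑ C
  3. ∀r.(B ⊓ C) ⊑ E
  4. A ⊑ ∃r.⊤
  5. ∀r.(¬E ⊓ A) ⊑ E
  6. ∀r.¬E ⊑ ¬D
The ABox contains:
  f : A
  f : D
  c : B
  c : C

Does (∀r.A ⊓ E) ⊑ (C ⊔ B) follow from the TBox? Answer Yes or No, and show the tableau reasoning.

Yes

1. (∀r.A ⊓ E) ⊑ (C ⊔ B)  ⇔  ((∀r.A ⊓ E) ⊓ (¬C ⊓ ¬B)) unsat w.r.t. T
   all branches close; clash {C, ¬C} at x₀
2. Hence (∀r.A ⊓ E) ⊑ (C ⊔ B): entailed.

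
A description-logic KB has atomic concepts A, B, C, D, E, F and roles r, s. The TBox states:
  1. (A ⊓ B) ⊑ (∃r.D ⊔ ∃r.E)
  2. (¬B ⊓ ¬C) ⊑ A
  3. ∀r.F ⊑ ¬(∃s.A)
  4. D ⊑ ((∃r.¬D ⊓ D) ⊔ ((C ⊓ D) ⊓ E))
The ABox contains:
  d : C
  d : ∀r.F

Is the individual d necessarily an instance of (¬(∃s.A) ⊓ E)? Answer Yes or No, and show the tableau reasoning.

No

1. d : (¬(∃s.A) ⊓ E)?  L(d) = {C, ∀r.F} ∪ {(∃s.A ⊔ ¬E)}
   apply at d: ∀r.F⊑¬(∃s.A)
   open: L(d) ⊇ {C, ¬A, ¬D, ¬E, ∀r.F, …} — d ∉ (¬(∃s.A) ⊓ E) possible
2. Hence d : (¬(∃s.A) ⊓ E): not entailed.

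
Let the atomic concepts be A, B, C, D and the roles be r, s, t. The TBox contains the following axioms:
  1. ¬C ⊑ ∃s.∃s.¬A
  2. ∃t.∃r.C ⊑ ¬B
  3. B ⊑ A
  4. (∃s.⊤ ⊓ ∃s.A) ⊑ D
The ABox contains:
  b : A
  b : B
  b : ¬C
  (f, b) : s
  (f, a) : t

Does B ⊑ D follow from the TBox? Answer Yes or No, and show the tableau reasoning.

1. B ⊑ D  ⇔  (B ⊓ ¬D) unsat w.r.t. T
   apply at x₀: B⊑A
   open: L(x₀) ⊇ {A, B, C, ¬D, ∀s.⊥, …}
2. Hence B ⊑ D: not entailed.

No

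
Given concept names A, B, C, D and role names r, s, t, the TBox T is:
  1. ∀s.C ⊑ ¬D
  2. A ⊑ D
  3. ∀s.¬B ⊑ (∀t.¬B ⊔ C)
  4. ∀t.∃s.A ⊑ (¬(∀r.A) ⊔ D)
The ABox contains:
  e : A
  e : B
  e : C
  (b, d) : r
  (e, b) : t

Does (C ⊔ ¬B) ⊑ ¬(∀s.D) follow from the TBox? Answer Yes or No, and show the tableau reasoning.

1. (C ⊔ ¬B) ⊑ ¬(∀s.D)  ⇔  ((C ⊔ ¬B) ⊓ ∀s.D) unsat w.r.t. T
   open: L(x₀) ⊇ {C, ¬A, ∀s.D, ∃s.B, ∃s.¬C, …} (+ ∃-successors)
2. Hence (C ⊔ ¬B) ⊑ ¬(∀s.D): not entailed.

No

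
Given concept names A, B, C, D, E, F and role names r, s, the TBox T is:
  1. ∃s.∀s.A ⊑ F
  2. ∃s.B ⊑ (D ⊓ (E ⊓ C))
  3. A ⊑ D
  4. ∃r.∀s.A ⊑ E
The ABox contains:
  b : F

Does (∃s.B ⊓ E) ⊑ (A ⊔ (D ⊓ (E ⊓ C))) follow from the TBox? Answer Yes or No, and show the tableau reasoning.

1. (∃s.B ⊓ E) ⊑ (A ⊔ (D ⊓ (E ⊓ C)))  ⇔  ((∃s.B ⊓ E) ⊓ (¬A ⊓ (¬D ⊔ (¬E ⊔ ¬C)))) unsat w.r.t. T
   all branches close; clash {C, ¬C} at x₀
2. Hence (∃s.B ⊓ E) ⊑ (A ⊔ (D ⊓ (E ⊓ C))): entailed.

Yes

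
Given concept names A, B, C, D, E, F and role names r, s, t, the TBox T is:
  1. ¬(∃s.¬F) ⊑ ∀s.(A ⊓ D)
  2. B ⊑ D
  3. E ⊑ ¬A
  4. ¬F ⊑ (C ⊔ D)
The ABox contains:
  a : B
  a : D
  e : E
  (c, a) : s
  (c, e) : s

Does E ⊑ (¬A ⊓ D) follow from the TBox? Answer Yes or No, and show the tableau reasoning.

1. E ⊑ (¬A ⊓ D)  ⇔  (E ⊓ (A ⊔ ¬D)) unsat w.r.t. T
   apply at x₀: E⊑¬A
   open: L(x₀) ⊇ {E, F, ¬A, ¬B, ¬D, …} (+ ∃-successors)
2. Hence E ⊑ (¬A ⊓ D): not entailed.

No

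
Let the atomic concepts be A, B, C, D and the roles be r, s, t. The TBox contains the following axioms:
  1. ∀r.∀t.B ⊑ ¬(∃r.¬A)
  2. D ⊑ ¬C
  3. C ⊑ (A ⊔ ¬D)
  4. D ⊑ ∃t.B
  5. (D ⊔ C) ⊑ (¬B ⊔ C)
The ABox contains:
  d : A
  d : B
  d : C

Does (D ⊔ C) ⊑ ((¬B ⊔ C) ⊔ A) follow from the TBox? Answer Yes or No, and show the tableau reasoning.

Yes

1. (D ⊔ C) ⊑ ((¬B ⊔ C) ⊔ A)  ⇔  ((D ⊔ C) ⊓ ((B ⊓ ¬C) ⊓ ¬A)) unsat w.r.t. T
   all branches close; clash {C, ¬C} at x₀
2. Hence (D ⊔ C) ⊑ ((¬B ⊔ C) ⊔ A): entailed.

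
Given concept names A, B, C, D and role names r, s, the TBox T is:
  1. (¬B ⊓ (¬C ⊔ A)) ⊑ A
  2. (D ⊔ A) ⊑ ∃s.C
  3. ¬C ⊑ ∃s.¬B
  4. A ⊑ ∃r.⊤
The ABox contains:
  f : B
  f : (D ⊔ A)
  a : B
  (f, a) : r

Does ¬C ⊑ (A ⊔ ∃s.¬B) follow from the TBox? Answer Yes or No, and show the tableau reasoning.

1. ¬C ⊑ (A ⊔ ∃s.¬B)  ⇔  (¬C ⊓ (¬A ⊓ ∀s.B)) unsat w.r.t. T
   all branches close; clash {A, ¬A} at x₀
2. Hence ¬C ⊑ (A ⊔ ∃s.¬B): entailed.

Yes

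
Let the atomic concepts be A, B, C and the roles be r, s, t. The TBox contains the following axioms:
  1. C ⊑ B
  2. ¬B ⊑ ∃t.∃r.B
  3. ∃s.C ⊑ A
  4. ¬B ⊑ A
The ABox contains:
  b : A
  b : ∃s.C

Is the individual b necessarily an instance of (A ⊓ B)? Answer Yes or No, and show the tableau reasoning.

No

1. b : (A ⊓ B)?  L(b) = {A, ∃s.C} ∪ {(¬A ⊔ ¬B)}
   open: L(b) ⊇ {A, ¬B, ¬C, ∃s.C, ∃t.∃r.B} (+ ∃-successors) — b ∉ (A ⊓ B) possible
2. Hence b : (A ⊓ B): not entailed.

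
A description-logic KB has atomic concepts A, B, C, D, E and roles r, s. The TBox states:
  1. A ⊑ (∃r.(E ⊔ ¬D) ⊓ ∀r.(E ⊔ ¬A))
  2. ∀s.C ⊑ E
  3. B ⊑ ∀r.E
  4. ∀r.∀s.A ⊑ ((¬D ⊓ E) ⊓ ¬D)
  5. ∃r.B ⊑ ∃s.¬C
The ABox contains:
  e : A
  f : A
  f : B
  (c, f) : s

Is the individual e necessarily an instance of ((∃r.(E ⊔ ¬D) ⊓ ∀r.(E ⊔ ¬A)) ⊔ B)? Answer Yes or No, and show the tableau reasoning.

Yes

1. e : ((∃r.(E ⊔ ¬D) ⊓ ∀r.(E ⊔ ¬A)) ⊔ B)?  L(e) = {A} ∪ {((∀r.(¬E ⊓ D) ⊔ ∃r.(¬E ⊓ A)) ⊓ ¬B)}
   clash {A, ¬A} at an ∃-successor — e ∈ ((∃r.(E ⊔ ¬D) ⊓ ∀r.(E ⊔ ¬A)) ⊔ B)
2. Hence e : ((∃r.(E ⊔ ¬D) ⊓ ∀r.(E ⊔ ¬A)) ⊔ B): entailed.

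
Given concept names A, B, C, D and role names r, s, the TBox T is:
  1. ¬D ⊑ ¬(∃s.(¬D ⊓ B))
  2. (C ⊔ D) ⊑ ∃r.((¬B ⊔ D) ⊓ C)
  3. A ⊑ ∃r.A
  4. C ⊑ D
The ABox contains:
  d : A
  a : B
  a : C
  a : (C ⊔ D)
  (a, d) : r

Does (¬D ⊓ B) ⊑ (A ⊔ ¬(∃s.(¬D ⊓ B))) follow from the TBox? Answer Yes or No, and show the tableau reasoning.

1. (¬D ⊓ B) ⊑ (A ⊔ ¬(∃s.(¬D ⊓ B)))  ⇔  ((¬D ⊓ B) ⊓ (¬A ⊓ ∃s.(¬D ⊓ B))) unsat w.r.t. T
   all branches close; clash {D, ¬D} at x₀
2. Hence (¬D ⊓ B) ⊑ (A ⊔ ¬(∃s.(¬D ⊓ B))): entailed.

Yes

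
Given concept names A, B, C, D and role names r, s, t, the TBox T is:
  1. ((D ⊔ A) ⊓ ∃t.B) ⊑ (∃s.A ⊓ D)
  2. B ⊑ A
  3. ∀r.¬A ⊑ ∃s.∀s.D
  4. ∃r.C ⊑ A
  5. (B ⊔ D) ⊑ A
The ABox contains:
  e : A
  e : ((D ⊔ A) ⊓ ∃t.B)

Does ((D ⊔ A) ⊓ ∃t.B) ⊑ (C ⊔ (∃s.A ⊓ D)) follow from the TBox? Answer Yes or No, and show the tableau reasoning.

1. ((D ⊔ A) ⊓ ∃t.B) ⊑ (C ⊔ (∃s.A ⊓ D))  ⇔  (((D ⊔ A) ⊓ ∃t.B) ⊓ (¬C ⊓ (∀s.¬A ⊔ ¬D))) unsat w.r.t. T
   all branches close; clash {D, ¬D} at x₀
2. Hence ((D ⊔ A) ⊓ ∃t.B) ⊑ (C ⊔ (∃s.A ⊓ D)): entailed.

Yes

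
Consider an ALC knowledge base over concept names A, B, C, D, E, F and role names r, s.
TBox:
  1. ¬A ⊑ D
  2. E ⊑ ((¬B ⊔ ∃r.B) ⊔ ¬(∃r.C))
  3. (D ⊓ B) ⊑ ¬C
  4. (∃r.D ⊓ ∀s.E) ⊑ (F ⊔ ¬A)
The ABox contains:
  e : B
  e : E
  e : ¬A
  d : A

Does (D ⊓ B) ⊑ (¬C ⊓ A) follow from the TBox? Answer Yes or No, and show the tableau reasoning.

1. (D ⊓ B) ⊑ (¬C ⊓ A)  ⇔  ((D ⊓ B) ⊓ (C ⊔ ¬A)) unsat w.r.t. T
   apply at x₀: (D ⊓ B)⊑¬C
   open: L(x₀) ⊇ {B, D, ¬A, ¬C, ¬E, …}
2. Hence (D ⊓ B) ⊑ (¬C ⊓ A): not entailed.

No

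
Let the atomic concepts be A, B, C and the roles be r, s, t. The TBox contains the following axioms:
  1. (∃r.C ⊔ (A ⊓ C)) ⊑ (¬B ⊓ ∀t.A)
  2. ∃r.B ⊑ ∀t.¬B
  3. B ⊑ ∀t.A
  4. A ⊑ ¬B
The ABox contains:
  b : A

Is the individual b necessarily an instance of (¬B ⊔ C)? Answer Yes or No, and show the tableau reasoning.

1. b : (¬B ⊔ C)?  L(b) = {A} ∪ {(B ⊓ ¬C)}
   clash {B, ¬B} at b — b ∈ (¬B ⊔ C)
2. Hence b : (¬B ⊔ C): entailed.

Yes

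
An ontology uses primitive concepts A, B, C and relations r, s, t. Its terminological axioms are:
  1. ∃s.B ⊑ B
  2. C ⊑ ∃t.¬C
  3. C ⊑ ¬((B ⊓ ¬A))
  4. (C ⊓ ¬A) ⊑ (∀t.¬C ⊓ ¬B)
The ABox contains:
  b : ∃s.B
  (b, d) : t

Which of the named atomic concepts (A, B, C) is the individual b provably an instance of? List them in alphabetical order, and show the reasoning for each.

1. b : A?  L(b) = {∃s.B} ∪ {¬A}
   apply at b: ∃s.B⊑B
   open: L(b) ⊇ {B, ¬A, ¬C, ∃s.B} (+ ∃-successors) — b ∉ A possible
2. b : B?  L(b) = {∃s.B} ∪ {¬B}
   clash {B, ¬B} at b — b ∈ B
3. b : C?  L(b) = {∃s.B} ∪ {¬C}
   apply at b: ∃s.B⊑B
   open: L(b) ⊇ {B, ¬C, ∃s.B} (+ ∃-successors) — b ∉ C possible
4. Entailed for b: {B}

{B}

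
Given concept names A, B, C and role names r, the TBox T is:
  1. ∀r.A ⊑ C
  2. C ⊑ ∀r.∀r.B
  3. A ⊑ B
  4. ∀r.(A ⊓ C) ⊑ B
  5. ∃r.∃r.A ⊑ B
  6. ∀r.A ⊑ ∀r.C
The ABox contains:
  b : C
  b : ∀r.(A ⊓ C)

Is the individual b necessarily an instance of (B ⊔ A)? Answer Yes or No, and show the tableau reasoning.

Yes

1. b : (B ⊔ A)?  L(b) = {C, ∀r.(A ⊓ C)} ∪ {(¬B ⊓ ¬A)}
   clash {B, ¬B} at b — b ∈ (B ⊔ A)
2. Hence b : (B ⊔ A): entailed.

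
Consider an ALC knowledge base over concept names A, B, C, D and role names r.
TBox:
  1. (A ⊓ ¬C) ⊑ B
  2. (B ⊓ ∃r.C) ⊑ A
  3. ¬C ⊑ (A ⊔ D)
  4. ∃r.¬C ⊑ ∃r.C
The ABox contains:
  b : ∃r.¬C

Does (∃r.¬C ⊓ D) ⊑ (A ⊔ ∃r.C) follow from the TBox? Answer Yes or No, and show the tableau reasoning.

Yes

1. (∃r.¬C ⊓ D) ⊑ (A ⊔ ∃r.C)  ⇔  ((∃r.¬C ⊓ D) ⊓ (¬A ⊓ ∀r.¬C)) unsat w.r.t. T
   all branches close; clash {A, ¬A} at x₀
2. Hence (∃r.¬C ⊓ D) ⊑ (A ⊔ ∃r.C): entailed.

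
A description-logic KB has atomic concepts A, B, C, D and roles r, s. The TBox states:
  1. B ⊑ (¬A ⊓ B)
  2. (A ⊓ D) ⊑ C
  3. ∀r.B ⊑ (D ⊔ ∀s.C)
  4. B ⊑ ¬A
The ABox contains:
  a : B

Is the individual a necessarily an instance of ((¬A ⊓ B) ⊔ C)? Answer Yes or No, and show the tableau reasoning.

1. a : ((¬A ⊓ B) ⊔ C)?  L(a) = {B} ∪ {((A ⊔ ¬B) ⊓ ¬C)}
   clash {B, ¬B} at a — a ∈ ((¬A ⊓ B) ⊔ C)
2. Hence a : ((¬A ⊓ B) ⊔ C): entailed.

Yes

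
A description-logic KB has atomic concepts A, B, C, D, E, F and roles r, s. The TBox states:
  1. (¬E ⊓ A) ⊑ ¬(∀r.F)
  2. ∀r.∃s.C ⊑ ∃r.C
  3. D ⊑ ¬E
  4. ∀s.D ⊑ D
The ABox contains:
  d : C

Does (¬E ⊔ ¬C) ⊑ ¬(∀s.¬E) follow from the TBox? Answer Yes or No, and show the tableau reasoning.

1. (¬E ⊔ ¬C) ⊑ ¬(∀s.¬E)  ⇔  ((¬E ⊔ ¬C) ⊓ ∀s.¬E) unsat w.r.t. T
   open: L(x₀) ⊇ {¬A, ¬D, ¬E, ∀s.¬E, ∃r.∀s.¬C, …} (+ ∃-successors)
2. Hence (¬E ⊔ ¬C) ⊑ ¬(∀s.¬E): not entailed.

No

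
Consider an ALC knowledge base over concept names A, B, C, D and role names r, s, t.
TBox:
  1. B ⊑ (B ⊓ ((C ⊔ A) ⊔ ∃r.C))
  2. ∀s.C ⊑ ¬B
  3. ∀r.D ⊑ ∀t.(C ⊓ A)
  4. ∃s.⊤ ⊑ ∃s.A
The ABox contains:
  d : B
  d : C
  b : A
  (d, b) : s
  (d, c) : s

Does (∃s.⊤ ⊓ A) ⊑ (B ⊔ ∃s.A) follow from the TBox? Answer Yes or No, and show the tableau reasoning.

Yes

1. (∃s.⊤ ⊓ A) ⊑ (B ⊔ ∃s.A)  ⇔  ((∃s.⊤ ⊓ A) ⊓ (¬B ⊓ ∀s.¬A)) unsat w.r.t. T
   all branches close; clash {A, ¬A} at an ∃-successor
2. Hence (∃s.⊤ ⊓ A) ⊑ (B ⊔ ∃s.A): entailed.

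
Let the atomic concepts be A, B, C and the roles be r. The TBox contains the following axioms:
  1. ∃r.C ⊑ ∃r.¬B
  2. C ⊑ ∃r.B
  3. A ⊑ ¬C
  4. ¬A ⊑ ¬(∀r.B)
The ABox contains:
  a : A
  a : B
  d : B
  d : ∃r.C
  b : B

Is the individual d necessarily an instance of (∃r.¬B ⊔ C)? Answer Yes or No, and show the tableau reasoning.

Yes

1. d : (∃r.¬B ⊔ C)?  L(d) = {B, ∃r.C} ∪ {(∀r.B ⊓ ¬C)}
   clash {B, ¬B} at an ∃-successor — d ∈ (∃r.¬B ⊔ C)
2. Hence d : (∃r.¬B ⊔ C): entailed.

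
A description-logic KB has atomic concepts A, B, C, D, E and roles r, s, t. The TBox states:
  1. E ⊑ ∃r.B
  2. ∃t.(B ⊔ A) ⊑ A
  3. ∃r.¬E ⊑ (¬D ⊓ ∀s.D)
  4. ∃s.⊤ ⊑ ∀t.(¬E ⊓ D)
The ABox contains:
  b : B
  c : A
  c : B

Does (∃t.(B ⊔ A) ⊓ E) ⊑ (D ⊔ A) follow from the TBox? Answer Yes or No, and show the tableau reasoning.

1. (∃t.(B ⊔ A) ⊓ E) ⊑ (D ⊔ A)  ⇔  ((∃t.(B ⊔ A) ⊓ E) ⊓ (¬D ⊓ ¬A)) unsat w.r.t. T
   all branches close; clash {A, ¬A} at x₀
2. Hence (∃t.(B ⊔ A) ⊓ E) ⊑ (D ⊔ A): entailed.

Yes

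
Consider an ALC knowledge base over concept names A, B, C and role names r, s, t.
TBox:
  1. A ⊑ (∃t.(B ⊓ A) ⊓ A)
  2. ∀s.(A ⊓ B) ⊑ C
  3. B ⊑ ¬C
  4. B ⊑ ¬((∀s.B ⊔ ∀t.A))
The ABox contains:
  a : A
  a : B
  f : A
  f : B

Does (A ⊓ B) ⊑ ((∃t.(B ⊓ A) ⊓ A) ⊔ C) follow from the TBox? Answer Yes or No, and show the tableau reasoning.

Yes

1. (A ⊓ B) ⊑ ((∃t.(B ⊓ A) ⊓ A) ⊔ C)  ⇔  ((A ⊓ B) ⊓ ((∀t.(¬B ⊔ ¬A) ⊔ ¬A) ⊓ ¬C)) unsat w.r.t. T
   all branches close; clash {A, ¬A} at x₀
2. Hence (A ⊓ B) ⊑ ((∃t.(B ⊓ A) ⊓ A) ⊔ C): entailed.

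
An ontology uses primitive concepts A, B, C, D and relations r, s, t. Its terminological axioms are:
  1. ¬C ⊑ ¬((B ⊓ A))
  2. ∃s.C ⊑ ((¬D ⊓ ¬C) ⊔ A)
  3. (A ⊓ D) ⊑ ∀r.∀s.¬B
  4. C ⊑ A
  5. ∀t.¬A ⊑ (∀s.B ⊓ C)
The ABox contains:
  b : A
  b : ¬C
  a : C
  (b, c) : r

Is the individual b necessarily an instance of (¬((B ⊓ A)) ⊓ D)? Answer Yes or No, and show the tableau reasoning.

No

1. b : (¬((B ⊓ A)) ⊓ D)?  L(b) = {A, ¬C} ∪ {((B ⊓ A) ⊔ ¬D)}
   apply at b: ¬C⊑¬((B ⊓ A))
   open: L(b) ⊇ {A, ¬B, ¬C, ¬D, ∀s.¬C, …} (+ ∃-successors) — b ∉ (¬((B ⊓ A)) ⊓ D) possible
2. Hence b : (¬((B ⊓ A)) ⊓ D): not entailed.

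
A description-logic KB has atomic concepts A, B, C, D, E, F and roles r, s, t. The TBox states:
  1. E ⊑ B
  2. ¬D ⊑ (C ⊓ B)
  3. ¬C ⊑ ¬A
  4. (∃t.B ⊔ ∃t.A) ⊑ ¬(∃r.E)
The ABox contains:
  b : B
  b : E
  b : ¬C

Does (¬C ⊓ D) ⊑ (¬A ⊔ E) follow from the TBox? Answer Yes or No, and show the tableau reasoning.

Yes

1. (¬C ⊓ D) ⊑ (¬A ⊔ E)  ⇔  ((¬C ⊓ D) ⊓ (A ⊓ ¬E)) unsat w.r.t. T
   all branches close; clash {A, ¬A} at x₀
2. Hence (¬C ⊓ D) ⊑ (¬A ⊔ E): entailed.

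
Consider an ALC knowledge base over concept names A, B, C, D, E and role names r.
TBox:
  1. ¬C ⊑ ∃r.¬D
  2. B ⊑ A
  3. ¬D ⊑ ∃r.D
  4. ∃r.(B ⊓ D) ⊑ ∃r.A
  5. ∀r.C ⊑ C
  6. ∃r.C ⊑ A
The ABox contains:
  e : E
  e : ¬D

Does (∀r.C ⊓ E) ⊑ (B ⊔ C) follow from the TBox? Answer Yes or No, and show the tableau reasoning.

Yes

1. (∀r.C ⊓ E) ⊑ (B ⊔ C)  ⇔  ((∀r.C ⊓ E) ⊓ (¬B ⊓ ¬C)) unsat w.r.t. T
   all branches close; clash {C, ¬C} at x₀
2. Hence (∀r.C ⊓ E) ⊑ (B ⊔ C): entailed.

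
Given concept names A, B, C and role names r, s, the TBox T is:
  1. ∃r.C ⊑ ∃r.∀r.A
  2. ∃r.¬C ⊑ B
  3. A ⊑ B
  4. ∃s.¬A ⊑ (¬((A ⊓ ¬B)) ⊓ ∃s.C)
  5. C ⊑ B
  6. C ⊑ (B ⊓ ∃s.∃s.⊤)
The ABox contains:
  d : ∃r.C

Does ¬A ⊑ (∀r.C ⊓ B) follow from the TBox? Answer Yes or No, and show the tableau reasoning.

No

1. ¬A ⊑ (∀r.C ⊓ B)  ⇔  (¬A ⊓ (∃r.¬C ⊔ ¬B)) unsat w.r.t. T
   open: L(x₀) ⊇ {¬A, ¬B, ¬C, ∀r.C, ∀r.¬C, …}
2. Hence ¬A ⊑ (∀r.C ⊓ B): not entailed.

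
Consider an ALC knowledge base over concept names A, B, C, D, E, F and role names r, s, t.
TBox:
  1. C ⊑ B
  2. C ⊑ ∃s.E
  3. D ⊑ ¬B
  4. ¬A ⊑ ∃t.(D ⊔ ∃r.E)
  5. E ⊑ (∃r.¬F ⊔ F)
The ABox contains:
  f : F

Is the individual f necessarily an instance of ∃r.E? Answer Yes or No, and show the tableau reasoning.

1. f : ∃r.E?  L(f) = {F} ∪ {∀r.¬E}
   open: L(f) ⊇ {A, F, ¬C, ¬D, ¬E, …} — f ∉ ∃r.E possible
2. Hence f : ∃r.E: not entailed.

No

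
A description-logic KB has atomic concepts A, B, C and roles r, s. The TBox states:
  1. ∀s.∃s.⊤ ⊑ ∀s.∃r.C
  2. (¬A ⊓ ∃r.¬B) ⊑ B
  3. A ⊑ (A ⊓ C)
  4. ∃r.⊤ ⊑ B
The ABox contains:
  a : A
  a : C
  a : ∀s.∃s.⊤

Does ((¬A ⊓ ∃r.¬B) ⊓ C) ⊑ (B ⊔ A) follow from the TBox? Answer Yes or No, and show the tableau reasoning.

1. ((¬A ⊓ ∃r.¬B) ⊓ C) ⊑ (B ⊔ A)  ⇔  (((¬A ⊓ ∃r.¬B) ⊓ C) ⊓ (¬B ⊓ ¬A)) unsat w.r.t. T
   all branches close; clash {B, ¬B} at x₀
2. Hence ((¬A ⊓ ∃r.¬B) ⊓ C) ⊑ (B ⊔ A): entailed.

Yes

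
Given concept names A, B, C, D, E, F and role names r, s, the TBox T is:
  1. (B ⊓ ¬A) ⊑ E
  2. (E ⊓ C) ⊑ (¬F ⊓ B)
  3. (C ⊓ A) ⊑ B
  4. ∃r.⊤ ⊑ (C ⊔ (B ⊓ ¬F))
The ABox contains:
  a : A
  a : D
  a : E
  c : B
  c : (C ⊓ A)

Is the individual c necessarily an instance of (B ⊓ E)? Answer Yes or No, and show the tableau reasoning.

No

1. c : (B ⊓ E)?  L(c) = {B, (C ⊓ A)} ∪ {(¬B ⊔ ¬E)}
   open: L(c) ⊇ {A, B, C, ¬E, ∀r.⊥} — c ∉ (B ⊓ E) possible
2. Hence c : (B ⊓ E): not entailed.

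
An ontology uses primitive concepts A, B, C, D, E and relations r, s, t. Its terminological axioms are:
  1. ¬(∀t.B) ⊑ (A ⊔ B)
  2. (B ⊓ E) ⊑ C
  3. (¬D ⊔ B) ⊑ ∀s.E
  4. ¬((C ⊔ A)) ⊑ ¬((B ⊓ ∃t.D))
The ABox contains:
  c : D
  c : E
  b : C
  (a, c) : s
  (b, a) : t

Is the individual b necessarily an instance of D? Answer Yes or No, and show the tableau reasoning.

No

1. b : D?  L(b) = {C} ∪ {¬D}
   open: L(b) ⊇ {C, ¬D, ∀s.E, ∀t.B} — b ∉ D possible
2. Hence b : D: not entailed.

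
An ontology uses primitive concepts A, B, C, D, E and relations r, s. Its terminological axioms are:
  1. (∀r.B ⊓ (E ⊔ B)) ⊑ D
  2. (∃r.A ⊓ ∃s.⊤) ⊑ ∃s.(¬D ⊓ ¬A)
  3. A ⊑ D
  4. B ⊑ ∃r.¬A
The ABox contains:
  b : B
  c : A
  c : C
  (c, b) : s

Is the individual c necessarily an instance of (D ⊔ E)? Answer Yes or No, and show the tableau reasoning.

1. c : (D ⊔ E)?  L(c) = {A, C} ∪ {(¬D ⊓ ¬E)}
   clash {D, ¬D} at c — c ∈ (D ⊔ E)
2. Hence c : (D ⊔ E): entailed.

Yes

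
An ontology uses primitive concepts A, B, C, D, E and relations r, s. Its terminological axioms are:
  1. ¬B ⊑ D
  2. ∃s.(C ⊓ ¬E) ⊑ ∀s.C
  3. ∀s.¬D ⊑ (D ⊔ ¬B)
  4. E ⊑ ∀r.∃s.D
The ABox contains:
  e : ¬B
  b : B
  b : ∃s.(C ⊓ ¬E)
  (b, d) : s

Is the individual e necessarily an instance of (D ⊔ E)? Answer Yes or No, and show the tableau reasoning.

1. e : (D ⊔ E)?  L(e) = {¬B} ∪ {(¬D ⊓ ¬E)}
   clash {D, ¬D} at e — e ∈ (D ⊔ E)
2. Hence e : (D ⊔ E): entailed.

Yes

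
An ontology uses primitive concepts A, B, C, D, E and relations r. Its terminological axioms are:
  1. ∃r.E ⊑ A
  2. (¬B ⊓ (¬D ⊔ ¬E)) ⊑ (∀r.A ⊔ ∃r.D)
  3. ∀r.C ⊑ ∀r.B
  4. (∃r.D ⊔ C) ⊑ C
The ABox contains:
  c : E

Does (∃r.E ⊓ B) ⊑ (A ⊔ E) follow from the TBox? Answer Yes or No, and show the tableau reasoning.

Yes

1. (∃r.E ⊓ B) ⊑ (A ⊔ E)  ⇔  ((∃r.E ⊓ B) ⊓ (¬A ⊓ ¬E)) unsat w.r.t. T
   all branches close; clash {A, ¬A} at x₀
2. Hence (∃r.E ⊓ B) ⊑ (A ⊔ E): entailed.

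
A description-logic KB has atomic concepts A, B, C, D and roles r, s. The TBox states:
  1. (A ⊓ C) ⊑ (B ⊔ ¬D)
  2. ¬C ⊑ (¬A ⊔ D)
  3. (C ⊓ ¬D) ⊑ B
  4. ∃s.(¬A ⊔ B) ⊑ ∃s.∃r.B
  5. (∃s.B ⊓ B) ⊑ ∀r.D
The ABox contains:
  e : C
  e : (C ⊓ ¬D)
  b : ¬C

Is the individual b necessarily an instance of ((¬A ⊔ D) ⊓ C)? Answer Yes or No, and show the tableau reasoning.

No

1. b : ((¬A ⊔ D) ⊓ C)?  L(b) = {¬C} ∪ {((A ⊓ ¬D) ⊔ ¬C)}
   apply at b: ¬C⊑(¬A ⊔ D)
   open: L(b) ⊇ {¬A, ¬C, ∀s.(A ⊓ ¬B), ∀s.¬B} — b ∉ ((¬A ⊔ D) ⊓ C) possible
2. Hence b : ((¬A ⊔ D) ⊓ C): not entailed.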